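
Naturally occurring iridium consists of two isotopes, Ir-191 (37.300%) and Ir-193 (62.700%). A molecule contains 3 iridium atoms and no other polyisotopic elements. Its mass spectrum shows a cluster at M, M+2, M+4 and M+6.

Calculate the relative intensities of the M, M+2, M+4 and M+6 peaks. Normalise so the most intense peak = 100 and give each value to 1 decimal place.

11.8 : 59.5 : 100.0 : 56.0

Expanding (0.37300 + 0.62700)^3:
P(M) = 0.37300^3 = 0.051895
P(M+2) = 3 × 0.37300^2 × 0.62700^1 = 0.261702
P(M+4) = 3 × 0.37300^1 × 0.62700^2 = 0.439911
P(M+6) = 0.62700^3 = 0.246492
The M+4 peak is largest (0.439911); scaling to 100 gives 11.8 : 59.5 : 100.0 : 56.0.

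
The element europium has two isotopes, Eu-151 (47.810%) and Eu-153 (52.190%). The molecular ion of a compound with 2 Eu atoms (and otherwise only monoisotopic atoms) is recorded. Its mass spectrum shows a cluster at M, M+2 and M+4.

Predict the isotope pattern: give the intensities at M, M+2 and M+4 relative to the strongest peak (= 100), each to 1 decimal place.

45.8 : 100.0 : 54.6

Each Eu atom is independently Eu-151 (p = 0.47810) or Eu-153 (q = 0.52190); the cluster is the binomial expansion (p + q)^2.
P(M) = 0.47810^2 = 0.228580
P(M+2) = 2 × 0.47810^1 × 0.52190^1 = 0.499041
P(M+4) = 0.52190^2 = 0.272380
The M+2 peak is largest (0.499041); scaling to 100 gives 45.8 : 100.0 : 54.6.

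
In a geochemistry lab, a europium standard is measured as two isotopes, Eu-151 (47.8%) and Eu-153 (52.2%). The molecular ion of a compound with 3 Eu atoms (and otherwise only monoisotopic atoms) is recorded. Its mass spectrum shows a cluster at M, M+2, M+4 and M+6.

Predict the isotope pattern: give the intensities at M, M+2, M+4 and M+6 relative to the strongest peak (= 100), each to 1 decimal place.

28.0 : 91.6 : 100.0 : 36.4

Each Eu atom is independently Eu-151 (p = 0.478) or Eu-153 (q = 0.522); the cluster is the binomial expansion (p + q)^3.
P(M) = 0.478^3 = 0.109215
P(M+2) = 3 × 0.478^2 × 0.522^1 = 0.357806
P(M+4) = 3 × 0.478^1 × 0.522^2 = 0.390742
P(M+6) = 0.522^3 = 0.142237
The M+4 peak is largest (0.390742); scaling to 100 gives 28.0 : 91.6 : 100.0 : 36.4.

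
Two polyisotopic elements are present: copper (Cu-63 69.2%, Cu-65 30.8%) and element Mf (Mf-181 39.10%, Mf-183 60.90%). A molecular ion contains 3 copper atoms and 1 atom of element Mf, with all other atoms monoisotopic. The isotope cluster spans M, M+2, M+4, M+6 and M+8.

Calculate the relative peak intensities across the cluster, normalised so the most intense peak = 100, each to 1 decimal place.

34.6 : 100.0 : 92.4 : 35.0 : 4.7

Copper pattern (n=3): 0.33137389 : 0.44247034 : 0.19693766 : 0.02921811
Element Mf pattern (n=1): 0.3910 : 0.6090
Convolve the two distributions (both contribute in 2-u steps):
  M: 0.33137389×0.3910 = 0.129567
  M+2: 0.33137389×0.6090 + 0.44247034×0.3910 = 0.374813
  M+4: 0.44247034×0.6090 + 0.19693766×0.3910 = 0.346467
  M+6: 0.19693766×0.6090 + 0.02921811×0.3910 = 0.131359
  M+8: 0.02921811×0.6090 = 0.017794
Scale to base peak (0.374813) = 100: 34.6 : 100.0 : 92.4 : 35.0 : 4.7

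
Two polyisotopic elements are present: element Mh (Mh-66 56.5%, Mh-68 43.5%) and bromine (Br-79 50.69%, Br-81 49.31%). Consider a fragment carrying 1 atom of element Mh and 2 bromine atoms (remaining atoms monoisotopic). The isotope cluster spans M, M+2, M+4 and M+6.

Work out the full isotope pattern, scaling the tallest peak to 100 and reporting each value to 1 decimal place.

36.8 : 100.0 : 90.0 : 26.8

Element Mh pattern (n=1): 0.5650 : 0.4350
Bromine pattern (n=2): 0.25694761 : 0.49990478 : 0.24314761
Convolve the two distributions (both contribute in 2-u steps):
  M: 0.5650×0.25694761 = 0.145175
  M+2: 0.5650×0.49990478 + 0.4350×0.25694761 = 0.394218
  M+4: 0.5650×0.24314761 + 0.4350×0.49990478 = 0.354837
  M+6: 0.4350×0.24314761 = 0.105769
Scale to base peak (0.394218) = 100: 36.8 : 100.0 : 90.0 : 26.8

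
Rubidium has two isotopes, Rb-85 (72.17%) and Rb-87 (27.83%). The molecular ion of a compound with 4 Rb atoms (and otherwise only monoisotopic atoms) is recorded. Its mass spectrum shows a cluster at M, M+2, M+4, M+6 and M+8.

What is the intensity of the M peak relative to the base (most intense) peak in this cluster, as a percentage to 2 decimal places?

64.83%

Binomial terms of (0.7217 + 0.2783)^4: M 0.2713, M+2 0.4184, M+4 0.2420, M+6 0.0622, M+8 0.0060 → M+2 is the base peak.
P(M+2) = C(4,1) × 0.7217^3 × 0.2783^1 = 4 × 0.37589809 × 0.2783 = 0.418450 (base)
P(M) = C(4,0) × 0.7217^4 × 0.2783^0 = 1 × 0.27128565 × 1.0000 = 0.271286
Relative intensity = 0.271286 / 0.418450 × 100 = 64.83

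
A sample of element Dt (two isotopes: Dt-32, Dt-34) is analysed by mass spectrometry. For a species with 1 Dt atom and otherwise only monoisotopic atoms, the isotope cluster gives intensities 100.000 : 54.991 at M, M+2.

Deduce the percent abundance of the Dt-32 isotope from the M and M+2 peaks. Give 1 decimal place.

Write p for the Dt-32 fraction. I(M+2)/I(M) = [C(1,1)·p^0·(1−p)] / p^1 = 1·(1−p)/p = 54.991/100.000 = 0.5499
(1−p)/p = 0.5499/1 = 0.5499  ⇒  p = 1/(1 + 0.5499) = 0.6452
Dt-32: 64.5%, Dt-34: 35.5%.

64.5%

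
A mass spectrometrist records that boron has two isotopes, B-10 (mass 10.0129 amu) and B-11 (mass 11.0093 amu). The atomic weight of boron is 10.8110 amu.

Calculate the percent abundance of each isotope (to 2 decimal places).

B-10: 19.90%, B-11: 80.10%

With x = fraction of B-10 (so B-11 is 1 − x):
10.0129·x + 11.0093·(1 − x) = 10.8110
(10.0129 − 11.0093)·x = 10.8110 − 11.0093
x = -0.1983 / -0.9964 = 0.19902 → 19.90% B-10, 80.10% B-11.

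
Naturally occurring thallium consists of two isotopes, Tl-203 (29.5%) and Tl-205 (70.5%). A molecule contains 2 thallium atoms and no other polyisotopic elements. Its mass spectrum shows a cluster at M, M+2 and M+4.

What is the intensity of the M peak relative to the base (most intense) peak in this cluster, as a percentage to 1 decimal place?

Binomial terms of (0.295 + 0.705)^2: M 0.0870, M+2 0.4160, M+4 0.4970 → M+4 is the base peak.
P(M+4) = C(2,2) × 0.295^0 × 0.705^2 = 1 × 1.0000 × 0.497025 = 0.497025 (base)
P(M) = C(2,0) × 0.295^2 × 0.705^0 = 1 × 0.087025 × 1.0000 = 0.087025
Relative intensity = 0.087025 / 0.497025 × 100 = 17.5

17.5%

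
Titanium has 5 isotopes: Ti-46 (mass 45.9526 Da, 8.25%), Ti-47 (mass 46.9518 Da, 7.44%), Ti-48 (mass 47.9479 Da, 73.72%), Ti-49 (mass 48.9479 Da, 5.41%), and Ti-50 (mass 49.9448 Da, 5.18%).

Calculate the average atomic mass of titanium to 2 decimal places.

47.87 Da

Average mass = Σ (abundance × isotope mass) = 0.0825 × 45.9526 + 0.0744 × 46.9518 + 0.7372 × 47.9479 + 0.0541 × 48.9479 + 0.0518 × 49.9448
= 3.79109 + 3.49321 + 35.34719 + 2.64808 + 2.58714 = 47.86671 Da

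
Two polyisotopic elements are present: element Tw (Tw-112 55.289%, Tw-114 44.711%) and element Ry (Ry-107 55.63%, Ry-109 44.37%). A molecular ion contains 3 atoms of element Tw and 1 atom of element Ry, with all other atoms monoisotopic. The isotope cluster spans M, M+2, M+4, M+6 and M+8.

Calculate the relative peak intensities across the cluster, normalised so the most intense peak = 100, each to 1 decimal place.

25.7 : 82.7 : 100.0 : 53.7 : 10.8

Element Tw pattern (n=3): 0.16901148 : 0.41002762 : 0.33158033 : 0.08938058
Element Ry pattern (n=1): 0.5563 : 0.4437
Convolve the two distributions (both contribute in 2-u steps):
  M: 0.16901148×0.5563 = 0.094021
  M+2: 0.16901148×0.4437 + 0.41002762×0.5563 = 0.303089
  M+4: 0.41002762×0.4437 + 0.33158033×0.5563 = 0.366387
  M+6: 0.33158033×0.4437 + 0.08938058×0.5563 = 0.196845
  M+8: 0.08938058×0.4437 = 0.039658
Scale to base peak (0.366387) = 100: 25.7 : 82.7 : 100.0 : 53.7 : 10.8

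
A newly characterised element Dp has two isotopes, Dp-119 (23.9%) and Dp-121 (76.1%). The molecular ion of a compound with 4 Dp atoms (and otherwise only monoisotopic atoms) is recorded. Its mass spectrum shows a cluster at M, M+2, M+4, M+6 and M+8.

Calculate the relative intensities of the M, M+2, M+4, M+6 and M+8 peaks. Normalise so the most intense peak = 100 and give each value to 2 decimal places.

Expanding (0.239 + 0.761)^4:
P(M) = 0.239^4 = 0.003263
P(M+2) = 4 × 0.239^3 × 0.761^1 = 0.041556
P(M+4) = 6 × 0.239^2 × 0.761^2 = 0.198480
P(M+6) = 4 × 0.239^1 × 0.761^3 = 0.421320
P(M+8) = 0.761^4 = 0.335381
The M+6 peak is largest (0.421320); scaling to 100 gives 0.77 : 9.86 : 47.11 : 100.00 : 79.60.

0.77 : 9.86 : 47.11 : 100.00 : 79.60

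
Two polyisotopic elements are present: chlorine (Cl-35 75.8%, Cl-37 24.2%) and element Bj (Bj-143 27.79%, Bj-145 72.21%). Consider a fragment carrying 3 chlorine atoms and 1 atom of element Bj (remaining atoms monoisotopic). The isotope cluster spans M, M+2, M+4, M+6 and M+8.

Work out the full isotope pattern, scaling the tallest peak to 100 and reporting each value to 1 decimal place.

Chlorine pattern (n=3): 0.43551951 : 0.41713346 : 0.13317454 : 0.01417249
Element Bj pattern (n=1): 0.2779 : 0.7221
Convolve the two distributions (both contribute in 2-u steps):
  M: 0.43551951×0.2779 = 0.121031
  M+2: 0.43551951×0.7221 + 0.41713346×0.2779 = 0.430410
  M+4: 0.41713346×0.7221 + 0.13317454×0.2779 = 0.338221
  M+6: 0.13317454×0.7221 + 0.01417249×0.2779 = 0.100104
  M+8: 0.01417249×0.7221 = 0.010234
Scale to base peak (0.430410) = 100: 28.1 : 100.0 : 78.6 : 23.3 : 2.4

28.1 : 100.0 : 78.6 : 23.3 : 2.4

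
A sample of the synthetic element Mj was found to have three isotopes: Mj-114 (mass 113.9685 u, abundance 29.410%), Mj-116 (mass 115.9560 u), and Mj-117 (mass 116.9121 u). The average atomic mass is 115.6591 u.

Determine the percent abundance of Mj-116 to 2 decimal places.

The remaining 70.590% is split between Mj-116 (fraction x) and Mj-117 (fraction 0.70590 − x).
Substituting: 115.9560x + 116.9121(0.70590 − x) = 82.14096415
(115.9560 − 116.9121)x = -0.38728724  ⇒  x = 0.40507, y = 0.30083
Mj-116: 40.51%, Mj-117: 30.08%.

40.51%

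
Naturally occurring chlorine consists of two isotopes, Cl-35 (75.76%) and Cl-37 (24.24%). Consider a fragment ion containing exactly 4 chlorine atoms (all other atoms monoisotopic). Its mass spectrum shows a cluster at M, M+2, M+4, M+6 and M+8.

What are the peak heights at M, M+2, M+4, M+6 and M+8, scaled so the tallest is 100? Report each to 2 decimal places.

78.14 : 100.00 : 47.99 : 10.24 : 0.82

The 4 Cl atoms are independent, so intensities follow the terms of (0.7576 + 0.2424)^4.
P(M) = 0.7576^4 = 0.329428
P(M+2) = 4 × 0.7576^3 × 0.2424^1 = 0.421612
P(M+4) = 6 × 0.7576^2 × 0.2424^2 = 0.202347
P(M+6) = 4 × 0.7576^1 × 0.2424^3 = 0.043162
P(M+8) = 0.2424^4 = 0.003452
The M+2 peak is largest (0.421612); scaling to 100 gives 78.14 : 100.00 : 47.99 : 10.24 : 0.82.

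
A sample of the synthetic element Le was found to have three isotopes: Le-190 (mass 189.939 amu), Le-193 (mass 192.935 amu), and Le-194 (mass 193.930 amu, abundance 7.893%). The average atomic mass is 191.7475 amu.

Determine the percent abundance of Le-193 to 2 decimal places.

49.85%

The remaining 92.107% is split between Le-190 (fraction x) and Le-193 (fraction 0.92107 − x).
Substituting: 189.939x + 192.935(0.92107 − x) = 176.4406051
(189.939 − 192.935)x = -1.26603535  ⇒  x = 0.42258, y = 0.49849
Le-190: 42.26%, Le-193: 49.85%.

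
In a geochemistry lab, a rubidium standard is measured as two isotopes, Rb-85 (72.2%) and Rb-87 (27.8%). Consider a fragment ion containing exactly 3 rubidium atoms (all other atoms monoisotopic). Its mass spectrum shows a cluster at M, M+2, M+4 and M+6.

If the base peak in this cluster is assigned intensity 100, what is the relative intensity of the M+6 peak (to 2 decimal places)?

Term probabilities: M 0.3764, M+2 0.4348, M+4 0.1674, M+6 0.0215. Base peak = M+2.
P(M+2) = C(3,1) × 0.722^2 × 0.278^1 = 3 × 0.521284 × 0.2780 = 0.434751 (base)
P(M+6) = C(3,3) × 0.722^0 × 0.278^3 = 1 × 1.0000 × 0.02148495 = 0.021485
Relative intensity = 0.021485 / 0.434751 × 100 = 4.94

4.94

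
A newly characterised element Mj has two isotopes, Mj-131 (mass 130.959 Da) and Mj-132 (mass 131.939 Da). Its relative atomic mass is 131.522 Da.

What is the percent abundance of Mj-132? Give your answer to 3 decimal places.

With x = fraction of Mj-131 (so Mj-132 is 1 − x):
130.959·x + 131.939·(1 − x) = 131.522
(130.959 − 131.939)·x = 131.522 − 131.939
x = -0.417 / -0.980 = 0.42551 → 42.551% Mj-131, 57.449% Mj-132.

57.449%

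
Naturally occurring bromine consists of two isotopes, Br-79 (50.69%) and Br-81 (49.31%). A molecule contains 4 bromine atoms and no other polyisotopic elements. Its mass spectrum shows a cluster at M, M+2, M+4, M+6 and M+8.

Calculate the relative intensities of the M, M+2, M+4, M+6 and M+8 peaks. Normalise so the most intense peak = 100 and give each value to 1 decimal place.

17.6 : 68.5 : 100.0 : 64.9 : 15.8

The 4 Br atoms are independent, so intensities follow the terms of (0.5069 + 0.4931)^4.
P(M) = 0.5069^4 = 0.066022
P(M+2) = 4 × 0.5069^3 × 0.4931^1 = 0.256899
P(M+4) = 6 × 0.5069^2 × 0.4931^2 = 0.374857
P(M+6) = 4 × 0.5069^1 × 0.4931^3 = 0.243101
P(M+8) = 0.4931^4 = 0.059121
The M+4 peak is largest (0.374857); scaling to 100 gives 17.6 : 68.5 : 100.0 : 64.9 : 15.8.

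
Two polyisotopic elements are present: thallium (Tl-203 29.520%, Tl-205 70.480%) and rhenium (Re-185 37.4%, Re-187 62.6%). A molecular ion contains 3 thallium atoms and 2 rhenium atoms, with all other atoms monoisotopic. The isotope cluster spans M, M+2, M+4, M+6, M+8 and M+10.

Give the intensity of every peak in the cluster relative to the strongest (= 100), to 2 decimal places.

1.07 : 11.24 : 46.95 : 97.28 : 100.00 : 40.79

Thallium pattern (n=3): 0.02572463 : 0.18425524 : 0.43991564 : 0.35010449
Rhenium pattern (n=2): 0.139876 : 0.468248 : 0.391876
Convolve the two distributions (both contribute in 2-u steps):
  M: 0.02572463×0.139876 = 0.003598
  M+2: 0.02572463×0.468248 + 0.18425524×0.139876 = 0.037818
  M+4: 0.02572463×0.391876 + 0.18425524×0.468248 + 0.43991564×0.139876 = 0.157892
  M+6: 0.18425524×0.391876 + 0.43991564×0.468248 + 0.35010449×0.139876 = 0.327166
  M+8: 0.43991564×0.391876 + 0.35010449×0.468248 = 0.336328
  M+10: 0.35010449×0.391876 = 0.137198
Scale to base peak (0.336328) = 100: 1.07 : 11.24 : 46.95 : 97.28 : 100.00 : 40.79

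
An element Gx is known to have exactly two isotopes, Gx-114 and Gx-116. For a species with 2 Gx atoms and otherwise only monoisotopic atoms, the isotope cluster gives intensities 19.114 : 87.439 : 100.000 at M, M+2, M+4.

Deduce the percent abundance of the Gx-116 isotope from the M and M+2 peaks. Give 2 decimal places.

Let p = fractional abundance of Gx-114. I(M+2)/I(M) = [C(2,1)·p^1·(1−p)] / p^2 = 2·(1−p)/p = 87.439/19.114 = 4.5746
(1−p)/p = 4.5746/2 = 2.2873  ⇒  p = 1/(1 + 2.2873) = 0.3042
Gx-114: 30.42%, Gx-116: 69.58%.

69.58%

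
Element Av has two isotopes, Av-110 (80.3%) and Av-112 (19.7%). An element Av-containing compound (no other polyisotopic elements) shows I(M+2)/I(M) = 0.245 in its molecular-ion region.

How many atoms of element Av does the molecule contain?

1

With n Av atoms, P(M+2)/P(M) = C(n,1)·p^(n−1)q / p^n = n·q/p = n · 0.197/0.803.
n = 0.245 × 0.803/0.197 = 1.00 ≈ 1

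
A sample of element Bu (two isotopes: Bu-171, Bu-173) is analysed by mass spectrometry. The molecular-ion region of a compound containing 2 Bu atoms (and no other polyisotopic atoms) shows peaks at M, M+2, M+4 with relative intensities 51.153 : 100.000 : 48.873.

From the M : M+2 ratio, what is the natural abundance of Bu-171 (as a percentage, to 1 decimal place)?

50.6%

Write p for the Bu-171 fraction. I(M+2)/I(M) = [C(2,1)·p^1·(1−p)] / p^2 = 2·(1−p)/p = 100.000/51.153 = 1.9549
(1−p)/p = 1.9549/2 = 0.9775  ⇒  p = 1/(1 + 0.9775) = 0.5057
Bu-171: 50.6%, Bu-173: 49.4%.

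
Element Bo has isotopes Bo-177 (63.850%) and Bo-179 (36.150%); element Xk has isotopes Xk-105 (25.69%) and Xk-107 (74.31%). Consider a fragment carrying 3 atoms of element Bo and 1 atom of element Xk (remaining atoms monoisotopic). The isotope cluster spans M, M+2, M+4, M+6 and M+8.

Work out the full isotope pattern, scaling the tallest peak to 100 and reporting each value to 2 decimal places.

Element Bo pattern (n=3): 0.26030512 : 0.4421314 : 0.25032185 : 0.04724163
Element Xk pattern (n=1): 0.2569 : 0.7431
Convolve the two distributions (both contribute in 2-u steps):
  M: 0.26030512×0.2569 = 0.066872
  M+2: 0.26030512×0.7431 + 0.4421314×0.2569 = 0.307016
  M+4: 0.4421314×0.7431 + 0.25032185×0.2569 = 0.392856
  M+6: 0.25032185×0.7431 + 0.04724163×0.2569 = 0.198151
  M+8: 0.04724163×0.7431 = 0.035105
Scale to base peak (0.392856) = 100: 17.02 : 78.15 : 100.00 : 50.44 : 8.94

17.02 : 78.15 : 100.00 : 50.44 : 8.94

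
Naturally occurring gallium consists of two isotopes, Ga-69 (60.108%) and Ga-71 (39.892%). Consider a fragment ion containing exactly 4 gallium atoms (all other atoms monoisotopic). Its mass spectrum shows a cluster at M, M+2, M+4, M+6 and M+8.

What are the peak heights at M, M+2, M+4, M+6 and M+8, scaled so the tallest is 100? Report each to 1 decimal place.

37.7 : 100.0 : 99.6 : 44.0 : 7.3

Expanding (0.60108 + 0.39892)^4:
P(M) = 0.60108^4 = 0.130536
P(M+2) = 4 × 0.60108^3 × 0.39892^1 = 0.346531
P(M+4) = 6 × 0.60108^2 × 0.39892^2 = 0.344975
P(M+6) = 4 × 0.60108^1 × 0.39892^3 = 0.152633
P(M+8) = 0.39892^4 = 0.025325
The M+2 peak is largest (0.346531); scaling to 100 gives 37.7 : 100.0 : 99.6 : 44.0 : 7.3.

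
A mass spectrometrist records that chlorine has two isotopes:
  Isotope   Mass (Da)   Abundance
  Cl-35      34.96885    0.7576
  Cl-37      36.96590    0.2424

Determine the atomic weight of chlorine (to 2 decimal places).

35.45 Da

The abundance-weighted mean is 0.7576 × 34.96885 + 0.2424 × 36.96590
= 26.492401 + 8.960534 = 35.452935 Da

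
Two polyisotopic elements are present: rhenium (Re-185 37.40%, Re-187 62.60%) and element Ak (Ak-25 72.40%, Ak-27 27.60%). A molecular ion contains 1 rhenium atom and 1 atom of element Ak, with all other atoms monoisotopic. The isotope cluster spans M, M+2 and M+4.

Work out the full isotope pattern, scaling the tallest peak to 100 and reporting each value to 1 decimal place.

Rhenium pattern (n=1): 0.3740 : 0.6260
Element Ak pattern (n=1): 0.7240 : 0.2760
Convolve the two distributions (both contribute in 2-u steps):
  M: 0.3740×0.7240 = 0.270776
  M+2: 0.3740×0.2760 + 0.6260×0.7240 = 0.556448
  M+4: 0.6260×0.2760 = 0.172776
Scale to base peak (0.556448) = 100: 48.7 : 100.0 : 31.0

48.7 : 100.0 : 31.0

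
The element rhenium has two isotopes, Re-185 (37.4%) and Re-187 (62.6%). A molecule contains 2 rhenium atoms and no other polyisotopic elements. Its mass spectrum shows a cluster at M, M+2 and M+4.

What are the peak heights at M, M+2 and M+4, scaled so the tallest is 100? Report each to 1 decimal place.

Expanding (0.374 + 0.626)^2:
P(M) = 0.374^2 = 0.139876
P(M+2) = 2 × 0.374^1 × 0.626^1 = 0.468248
P(M+4) = 0.626^2 = 0.391876
The M+2 peak is largest (0.468248); scaling to 100 gives 29.9 : 100.0 : 83.7.

29.9 : 100.0 : 83.7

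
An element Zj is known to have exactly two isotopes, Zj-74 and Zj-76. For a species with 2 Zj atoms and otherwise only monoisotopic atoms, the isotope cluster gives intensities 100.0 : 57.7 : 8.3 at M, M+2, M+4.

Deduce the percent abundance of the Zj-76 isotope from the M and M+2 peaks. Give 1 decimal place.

Let p = fractional abundance of Zj-74. I(M+2)/I(M) = [C(2,1)·p^1·(1−p)] / p^2 = 2·(1−p)/p = 57.7/100.0 = 0.5770
(1−p)/p = 0.5770/2 = 0.2885  ⇒  p = 1/(1 + 0.2885) = 0.7761
Zj-74: 77.6%, Zj-76: 22.4%.

22.4%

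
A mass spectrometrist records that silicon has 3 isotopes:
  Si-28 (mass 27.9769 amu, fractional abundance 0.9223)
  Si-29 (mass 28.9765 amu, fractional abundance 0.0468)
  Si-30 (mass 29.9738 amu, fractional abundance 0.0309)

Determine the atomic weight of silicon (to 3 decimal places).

Average mass = Σ (abundance × isotope mass) = 0.9223 × 27.9769 + 0.0468 × 28.9765 + 0.0309 × 29.9738
= 25.80309 + 1.35610 + 0.92619 = 28.08538 amu

28.085 amu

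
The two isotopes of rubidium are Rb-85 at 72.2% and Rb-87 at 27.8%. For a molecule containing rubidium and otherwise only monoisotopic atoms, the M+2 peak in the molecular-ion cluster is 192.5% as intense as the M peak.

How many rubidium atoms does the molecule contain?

5

With n Rb atoms, P(M+2)/P(M) = C(n,1)·p^(n−1)q / p^n = n·q/p = n · 0.278/0.722.
n = 1.925 × 0.722/0.278 = 5.00 ≈ 5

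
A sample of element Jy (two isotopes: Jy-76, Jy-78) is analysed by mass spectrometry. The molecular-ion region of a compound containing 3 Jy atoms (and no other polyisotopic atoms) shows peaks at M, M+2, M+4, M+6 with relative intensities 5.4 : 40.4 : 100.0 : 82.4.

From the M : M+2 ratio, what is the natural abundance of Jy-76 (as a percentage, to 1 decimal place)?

Write p for the Jy-76 fraction. I(M+2)/I(M) = [C(3,1)·p^2·(1−p)] / p^3 = 3·(1−p)/p = 40.4/5.4 = 7.4815
(1−p)/p = 7.4815/3 = 2.4938  ⇒  p = 1/(1 + 2.4938) = 0.2862
Jy-76: 28.6%, Jy-78: 71.4%.

28.6%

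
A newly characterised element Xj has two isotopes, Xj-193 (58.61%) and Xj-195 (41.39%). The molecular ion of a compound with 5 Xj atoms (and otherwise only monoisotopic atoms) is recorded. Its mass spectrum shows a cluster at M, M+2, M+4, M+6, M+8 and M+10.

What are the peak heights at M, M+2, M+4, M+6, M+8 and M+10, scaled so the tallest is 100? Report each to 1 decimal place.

Each Xj atom is independently Xj-193 (p = 0.5861) or Xj-195 (q = 0.4139); the cluster is the binomial expansion (p + q)^5.
P(M) = 0.5861^5 = 0.069161
P(M+2) = 5 × 0.5861^4 × 0.4139^1 = 0.244204
P(M+4) = 10 × 0.5861^3 × 0.4139^2 = 0.344910
P(M+6) = 10 × 0.5861^2 × 0.4139^3 = 0.243573
P(M+8) = 5 × 0.5861^1 × 0.4139^4 = 0.086005
P(M+10) = 0.4139^5 = 0.012147
The M+4 peak is largest (0.344910); scaling to 100 gives 20.1 : 70.8 : 100.0 : 70.6 : 24.9 : 3.5.

20.1 : 70.8 : 100.0 : 70.6 : 24.9 : 3.5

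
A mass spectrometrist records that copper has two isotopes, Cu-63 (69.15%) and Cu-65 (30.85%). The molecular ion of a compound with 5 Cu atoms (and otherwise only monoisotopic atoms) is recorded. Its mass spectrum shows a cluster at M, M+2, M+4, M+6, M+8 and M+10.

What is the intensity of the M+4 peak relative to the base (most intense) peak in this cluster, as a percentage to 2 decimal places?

(0.6915 + 0.3085)^5 gives M 0.1581, M+2 0.3527, M+4 0.3147, M+6 0.1404, M+8 0.0313, M+10 0.0028; the largest is M+2.
P(M+2) = C(5,1) × 0.6915^4 × 0.3085^1 = 5 × 0.2286487 × 0.3085 = 0.352691 (base)
P(M+4) = C(5,2) × 0.6915^3 × 0.3085^2 = 10 × 0.33065611 × 0.09517225 = 0.314693
Relative intensity = 0.314693 / 0.352691 × 100 = 89.23

89.23%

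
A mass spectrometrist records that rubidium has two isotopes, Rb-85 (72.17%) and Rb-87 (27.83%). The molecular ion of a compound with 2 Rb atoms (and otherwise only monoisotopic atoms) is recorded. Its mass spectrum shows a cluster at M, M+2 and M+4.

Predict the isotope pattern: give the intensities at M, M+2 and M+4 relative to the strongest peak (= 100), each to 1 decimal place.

The 2 Rb atoms are independent, so intensities follow the terms of (0.7217 + 0.2783)^2.
P(M) = 0.7217^2 = 0.520851
P(M+2) = 2 × 0.7217^1 × 0.2783^1 = 0.401698
P(M+4) = 0.2783^2 = 0.077451
The M peak is largest (0.520851); scaling to 100 gives 100.0 : 77.1 : 14.9.

100.0 : 77.1 : 14.9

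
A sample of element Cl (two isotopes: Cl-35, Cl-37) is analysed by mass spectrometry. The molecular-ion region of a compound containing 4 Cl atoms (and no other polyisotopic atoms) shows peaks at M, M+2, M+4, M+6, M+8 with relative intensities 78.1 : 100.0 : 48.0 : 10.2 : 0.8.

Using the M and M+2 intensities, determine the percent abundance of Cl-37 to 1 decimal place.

24.2%

Let p = fractional abundance of Cl-35. I(M+2)/I(M) = [C(4,1)·p^3·(1−p)] / p^4 = 4·(1−p)/p = 100.0/78.1 = 1.2804
(1−p)/p = 1.2804/4 = 0.3201  ⇒  p = 1/(1 + 0.3201) = 0.7575
Cl-35: 75.8%, Cl-37: 24.2%.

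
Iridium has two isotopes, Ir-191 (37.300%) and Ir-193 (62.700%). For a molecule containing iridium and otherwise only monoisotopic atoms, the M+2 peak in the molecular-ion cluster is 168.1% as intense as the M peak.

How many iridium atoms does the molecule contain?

1

The M+2/M ratio from n Ir atoms is n · q/p = n · 0.62700/0.37300.
n = 1.681 × 0.37300/0.62700 = 1.00 ≈ 1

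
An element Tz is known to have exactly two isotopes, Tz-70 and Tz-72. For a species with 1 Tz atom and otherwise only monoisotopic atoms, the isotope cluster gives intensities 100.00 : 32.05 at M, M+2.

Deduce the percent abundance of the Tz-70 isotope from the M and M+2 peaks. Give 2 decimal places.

Write p for the Tz-70 fraction. I(M+2)/I(M) = [C(1,1)·p^0·(1−p)] / p^1 = 1·(1−p)/p = 32.05/100.00 = 0.3205
(1−p)/p = 0.3205/1 = 0.3205  ⇒  p = 1/(1 + 0.3205) = 0.7573
Tz-70: 75.73%, Tz-72: 24.27%.

75.73%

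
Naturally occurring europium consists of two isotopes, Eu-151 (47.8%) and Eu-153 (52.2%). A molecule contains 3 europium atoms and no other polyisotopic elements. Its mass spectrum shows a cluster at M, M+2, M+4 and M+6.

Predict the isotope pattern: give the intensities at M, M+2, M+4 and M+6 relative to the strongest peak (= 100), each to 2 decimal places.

27.95 : 91.57 : 100.00 : 36.40

Expanding (0.478 + 0.522)^3:
P(M) = 0.478^3 = 0.109215
P(M+2) = 3 × 0.478^2 × 0.522^1 = 0.357806
P(M+4) = 3 × 0.478^1 × 0.522^2 = 0.390742
P(M+6) = 0.522^3 = 0.142237
The M+4 peak is largest (0.390742); scaling to 100 gives 27.95 : 91.57 : 100.00 : 36.40.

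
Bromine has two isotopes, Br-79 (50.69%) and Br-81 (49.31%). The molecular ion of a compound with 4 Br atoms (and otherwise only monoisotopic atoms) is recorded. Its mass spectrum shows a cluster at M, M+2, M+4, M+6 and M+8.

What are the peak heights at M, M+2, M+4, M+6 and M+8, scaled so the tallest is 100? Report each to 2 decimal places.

The 4 Br atoms are independent, so intensities follow the terms of (0.5069 + 0.4931)^4.
P(M) = 0.5069^4 = 0.066022
P(M+2) = 4 × 0.5069^3 × 0.4931^1 = 0.256899
P(M+4) = 6 × 0.5069^2 × 0.4931^2 = 0.374857
P(M+6) = 4 × 0.5069^1 × 0.4931^3 = 0.243101
P(M+8) = 0.4931^4 = 0.059121
The M+4 peak is largest (0.374857); scaling to 100 gives 17.61 : 68.53 : 100.00 : 64.85 : 15.77.

17.61 : 68.53 : 100.00 : 64.85 : 15.77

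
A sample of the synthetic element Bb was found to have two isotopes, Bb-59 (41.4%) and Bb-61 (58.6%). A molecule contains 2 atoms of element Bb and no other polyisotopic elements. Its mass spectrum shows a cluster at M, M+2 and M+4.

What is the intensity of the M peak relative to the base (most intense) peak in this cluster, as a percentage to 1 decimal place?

35.3%

(0.414 + 0.586)^2 gives M 0.1714, M+2 0.4852, M+4 0.3434; the largest is M+2.
P(M+2) = C(2,1) × 0.414^1 × 0.586^1 = 2 × 0.4140 × 0.5860 = 0.485208 (base)
P(M) = C(2,0) × 0.414^2 × 0.586^0 = 1 × 0.171396 × 1.0000 = 0.171396
Relative intensity = 0.171396 / 0.485208 × 100 = 35.3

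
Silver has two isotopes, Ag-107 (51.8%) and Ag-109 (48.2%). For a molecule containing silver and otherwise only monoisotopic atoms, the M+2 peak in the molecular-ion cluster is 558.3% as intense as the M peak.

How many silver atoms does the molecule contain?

With n Ag atoms, P(M+2)/P(M) = C(n,1)·p^(n−1)q / p^n = n·q/p = n · 0.482/0.518.
n = 5.583 × 0.518/0.482 = 6.00 ≈ 6

6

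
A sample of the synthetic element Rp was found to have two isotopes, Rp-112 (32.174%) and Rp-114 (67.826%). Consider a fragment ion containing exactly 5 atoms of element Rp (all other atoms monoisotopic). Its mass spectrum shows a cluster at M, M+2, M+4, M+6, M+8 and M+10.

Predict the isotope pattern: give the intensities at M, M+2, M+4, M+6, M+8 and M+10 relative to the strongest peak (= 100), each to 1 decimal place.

1.0 : 10.7 : 45.0 : 94.9 : 100.0 : 42.2

Each Rp atom is independently Rp-112 (p = 0.32174) or Rp-114 (q = 0.67826); the cluster is the binomial expansion (p + q)^5.
P(M) = 0.32174^5 = 0.003448
P(M+2) = 5 × 0.32174^4 × 0.67826^1 = 0.036340
P(M+4) = 10 × 0.32174^3 × 0.67826^2 = 0.153217
P(M+6) = 10 × 0.32174^2 × 0.67826^3 = 0.322997
P(M+8) = 5 × 0.32174^1 × 0.67826^4 = 0.340455
P(M+10) = 0.67826^5 = 0.143543
The M+8 peak is largest (0.340455); scaling to 100 gives 1.0 : 10.7 : 45.0 : 94.9 : 100.0 : 42.2.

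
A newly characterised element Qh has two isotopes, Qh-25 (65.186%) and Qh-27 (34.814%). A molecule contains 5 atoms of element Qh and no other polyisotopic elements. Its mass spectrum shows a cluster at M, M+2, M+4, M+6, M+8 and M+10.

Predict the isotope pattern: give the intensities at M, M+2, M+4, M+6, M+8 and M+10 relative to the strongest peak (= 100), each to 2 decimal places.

Each Qh atom is independently Qh-25 (p = 0.65186) or Qh-27 (q = 0.34814); the cluster is the binomial expansion (p + q)^5.
P(M) = 0.65186^5 = 0.117699
P(M+2) = 5 × 0.65186^4 × 0.34814^1 = 0.314298
P(M+4) = 10 × 0.65186^3 × 0.34814^2 = 0.335715
P(M+6) = 10 × 0.65186^2 × 0.34814^3 = 0.179296
P(M+8) = 5 × 0.65186^1 × 0.34814^4 = 0.047878
P(M+10) = 0.34814^5 = 0.005114
The M+4 peak is largest (0.335715); scaling to 100 gives 35.06 : 93.62 : 100.00 : 53.41 : 14.26 : 1.52.

35.06 : 93.62 : 100.00 : 53.41 : 14.26 : 1.52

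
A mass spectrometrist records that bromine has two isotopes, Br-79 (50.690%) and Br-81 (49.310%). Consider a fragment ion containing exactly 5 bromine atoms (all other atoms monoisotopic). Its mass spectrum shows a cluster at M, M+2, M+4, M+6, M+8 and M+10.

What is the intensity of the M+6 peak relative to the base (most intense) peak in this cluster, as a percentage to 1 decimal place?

Binomial terms of (0.50690 + 0.49310)^5: M 0.0335, M+2 0.1628, M+4 0.3167, M+6 0.3081, M+8 0.1498, M+10 0.0292 → M+4 is the base peak.
P(M+4) = C(5,2) × 0.50690^3 × 0.49310^2 = 10 × 0.13024674 × 0.24314761 = 0.316692 (base)
P(M+6) = C(5,3) × 0.50690^2 × 0.49310^3 = 10 × 0.25694761 × 0.11989609 = 0.308070
Relative intensity = 0.308070 / 0.316692 × 100 = 97.3

97.3%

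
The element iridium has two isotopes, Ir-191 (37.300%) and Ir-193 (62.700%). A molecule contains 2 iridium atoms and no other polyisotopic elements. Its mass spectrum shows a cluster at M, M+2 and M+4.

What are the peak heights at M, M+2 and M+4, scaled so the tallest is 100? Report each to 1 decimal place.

Expanding (0.37300 + 0.62700)^2:
P(M) = 0.37300^2 = 0.139129
P(M+2) = 2 × 0.37300^1 × 0.62700^1 = 0.467742
P(M+4) = 0.62700^2 = 0.393129
The M+2 peak is largest (0.467742); scaling to 100 gives 29.7 : 100.0 : 84.0.

29.7 : 100.0 : 84.0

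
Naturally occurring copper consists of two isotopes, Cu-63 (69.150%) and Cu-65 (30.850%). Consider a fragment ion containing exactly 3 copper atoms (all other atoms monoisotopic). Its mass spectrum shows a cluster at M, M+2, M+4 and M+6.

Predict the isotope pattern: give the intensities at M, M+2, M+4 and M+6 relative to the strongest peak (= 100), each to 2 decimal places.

The 3 Cu atoms are independent, so intensities follow the terms of (0.69150 + 0.30850)^3.
P(M) = 0.69150^3 = 0.330656
P(M+2) = 3 × 0.69150^2 × 0.30850^1 = 0.442548
P(M+4) = 3 × 0.69150^1 × 0.30850^2 = 0.197435
P(M+6) = 0.30850^3 = 0.029361
The M+2 peak is largest (0.442548); scaling to 100 gives 74.72 : 100.00 : 44.61 : 6.63.

74.72 : 100.00 : 44.61 : 6.63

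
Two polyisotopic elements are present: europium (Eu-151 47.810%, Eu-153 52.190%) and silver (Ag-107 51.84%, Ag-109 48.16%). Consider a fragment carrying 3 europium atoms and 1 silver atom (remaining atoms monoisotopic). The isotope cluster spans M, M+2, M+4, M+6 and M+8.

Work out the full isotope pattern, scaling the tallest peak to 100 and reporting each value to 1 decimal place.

15.1 : 63.5 : 100.0 : 69.8 : 18.3

Europium pattern (n=3): 0.10928391 : 0.3578871 : 0.39067407 : 0.14215492
Silver pattern (n=1): 0.5184 : 0.4816
Convolve the two distributions (both contribute in 2-u steps):
  M: 0.10928391×0.5184 = 0.056653
  M+2: 0.10928391×0.4816 + 0.3578871×0.5184 = 0.238160
  M+4: 0.3578871×0.4816 + 0.39067407×0.5184 = 0.374884
  M+6: 0.39067407×0.4816 + 0.14215492×0.5184 = 0.261842
  M+8: 0.14215492×0.4816 = 0.068462
Scale to base peak (0.374884) = 100: 15.1 : 63.5 : 100.0 : 69.8 : 18.3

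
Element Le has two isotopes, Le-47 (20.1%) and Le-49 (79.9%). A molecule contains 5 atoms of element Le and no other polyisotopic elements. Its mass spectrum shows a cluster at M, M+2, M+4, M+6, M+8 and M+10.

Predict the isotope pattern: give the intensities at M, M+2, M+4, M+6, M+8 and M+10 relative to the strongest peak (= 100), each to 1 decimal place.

0.1 : 1.6 : 12.7 : 50.3 : 100.0 : 79.5

The 5 Le atoms are independent, so intensities follow the terms of (0.201 + 0.799)^5.
P(M) = 0.201^5 = 0.000328
P(M+2) = 5 × 0.201^4 × 0.799^1 = 0.006521
P(M+4) = 10 × 0.201^3 × 0.799^2 = 0.051842
P(M+6) = 10 × 0.201^2 × 0.799^3 = 0.206078
P(M+8) = 5 × 0.201^1 × 0.799^4 = 0.409594
P(M+10) = 0.799^5 = 0.325637
The M+8 peak is largest (0.409594); scaling to 100 gives 0.1 : 1.6 : 12.7 : 50.3 : 100.0 : 79.5.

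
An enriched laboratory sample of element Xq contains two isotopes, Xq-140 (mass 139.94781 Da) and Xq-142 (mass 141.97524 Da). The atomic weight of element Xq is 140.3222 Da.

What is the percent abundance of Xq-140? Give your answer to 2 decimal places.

81.53%

Let x be the fractional abundance of Xq-140; then Xq-142 has abundance 1 − x.
139.94781·x + 141.97524·(1 − x) = 140.3222
(139.94781 − 141.97524)·x = 140.3222 − 141.97524
x = -1.65304 / -2.02743 = 0.81534 → 81.53% Xq-140, 18.47% Xq-142.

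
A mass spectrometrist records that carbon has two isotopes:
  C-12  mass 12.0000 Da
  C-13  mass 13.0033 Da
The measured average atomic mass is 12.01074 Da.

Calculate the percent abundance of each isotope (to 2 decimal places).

With x = fraction of C-12 (so C-13 is 1 − x):
12.0000·x + 13.0033·(1 − x) = 12.01074
(12.0000 − 13.0033)·x = 12.01074 − 13.0033
x = -0.99256 / -1.0033 = 0.98930 → 98.93% C-12, 1.07% C-13.

C-12: 98.93%, C-13: 1.07%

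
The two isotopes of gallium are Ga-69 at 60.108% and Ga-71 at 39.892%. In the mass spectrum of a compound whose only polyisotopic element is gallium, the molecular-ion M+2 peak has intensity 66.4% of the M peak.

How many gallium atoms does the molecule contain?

1

With n Ga atoms, P(M+2)/P(M) = C(n,1)·p^(n−1)q / p^n = n·q/p = n · 0.39892/0.60108.
n = 0.664 × 0.60108/0.39892 = 1.00 ≈ 1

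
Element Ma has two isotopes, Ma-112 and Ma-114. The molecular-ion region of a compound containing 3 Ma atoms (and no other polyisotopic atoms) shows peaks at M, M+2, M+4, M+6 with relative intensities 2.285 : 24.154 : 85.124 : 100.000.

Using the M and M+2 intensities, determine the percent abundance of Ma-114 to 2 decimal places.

77.89%

Let p = fractional abundance of Ma-112. I(M+2)/I(M) = [C(3,1)·p^2·(1−p)] / p^3 = 3·(1−p)/p = 24.154/2.285 = 10.5707
(1−p)/p = 10.5707/3 = 3.5236  ⇒  p = 1/(1 + 3.5236) = 0.2211
Ma-112: 22.11%, Ma-114: 77.89%.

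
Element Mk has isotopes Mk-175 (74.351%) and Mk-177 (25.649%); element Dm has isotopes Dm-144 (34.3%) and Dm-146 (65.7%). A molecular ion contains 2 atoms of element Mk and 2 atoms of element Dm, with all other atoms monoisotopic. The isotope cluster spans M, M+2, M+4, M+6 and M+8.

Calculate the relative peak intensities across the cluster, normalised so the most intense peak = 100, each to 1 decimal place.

Element Mk pattern (n=2): 0.55280712 : 0.38140576 : 0.06578712
Element Dm pattern (n=2): 0.117649 : 0.450702 : 0.431649
Convolve the two distributions (both contribute in 2-u steps):
  M: 0.55280712×0.117649 = 0.065037
  M+2: 0.55280712×0.450702 + 0.38140576×0.117649 = 0.294023
  M+4: 0.55280712×0.431649 + 0.38140576×0.450702 + 0.06578712×0.117649 = 0.418259
  M+6: 0.38140576×0.431649 + 0.06578712×0.450702 = 0.194284
  M+8: 0.06578712×0.431649 = 0.028397
Scale to base peak (0.418259) = 100: 15.5 : 70.3 : 100.0 : 46.5 : 6.8

15.5 : 70.3 : 100.0 : 46.5 : 6.8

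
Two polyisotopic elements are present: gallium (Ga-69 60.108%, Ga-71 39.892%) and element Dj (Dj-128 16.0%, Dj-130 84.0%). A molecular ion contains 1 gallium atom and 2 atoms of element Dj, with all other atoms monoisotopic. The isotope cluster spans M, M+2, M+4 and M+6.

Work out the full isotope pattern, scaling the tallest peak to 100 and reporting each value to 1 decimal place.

2.9 : 32.3 : 100.0 : 53.0

Gallium pattern (n=1): 0.60108 : 0.39892
Element Dj pattern (n=2): 0.0256 : 0.2688 : 0.7056
Convolve the two distributions (both contribute in 2-u steps):
  M: 0.60108×0.0256 = 0.015388
  M+2: 0.60108×0.2688 + 0.39892×0.0256 = 0.171783
  M+4: 0.60108×0.7056 + 0.39892×0.2688 = 0.531352
  M+6: 0.39892×0.7056 = 0.281478
Scale to base peak (0.531352) = 100: 2.9 : 32.3 : 100.0 : 53.0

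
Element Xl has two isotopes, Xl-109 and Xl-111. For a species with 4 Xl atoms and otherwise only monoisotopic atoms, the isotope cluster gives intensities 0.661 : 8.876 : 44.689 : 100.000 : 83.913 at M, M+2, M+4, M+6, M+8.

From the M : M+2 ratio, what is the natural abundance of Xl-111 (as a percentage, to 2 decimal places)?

Let p = fractional abundance of Xl-109. I(M+2)/I(M) = [C(4,1)·p^3·(1−p)] / p^4 = 4·(1−p)/p = 8.876/0.661 = 13.4281
(1−p)/p = 13.4281/4 = 3.3570  ⇒  p = 1/(1 + 3.3570) = 0.2295
Xl-109: 22.95%, Xl-111: 77.05%.

77.05%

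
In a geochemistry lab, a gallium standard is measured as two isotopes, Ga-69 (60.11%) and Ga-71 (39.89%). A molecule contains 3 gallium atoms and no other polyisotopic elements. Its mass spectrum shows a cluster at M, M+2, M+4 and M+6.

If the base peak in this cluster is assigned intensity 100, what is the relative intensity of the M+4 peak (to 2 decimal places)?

Term probabilities: M 0.2172, M+2 0.4324, M+4 0.2869, M+6 0.0635. Base peak = M+2.
P(M+2) = C(3,1) × 0.6011^2 × 0.3989^1 = 3 × 0.36132121 × 0.3989 = 0.432393 (base)
P(M+4) = C(3,2) × 0.6011^1 × 0.3989^2 = 3 × 0.6011 × 0.15912121 = 0.286943
Relative intensity = 0.286943 / 0.432393 × 100 = 66.36

66.36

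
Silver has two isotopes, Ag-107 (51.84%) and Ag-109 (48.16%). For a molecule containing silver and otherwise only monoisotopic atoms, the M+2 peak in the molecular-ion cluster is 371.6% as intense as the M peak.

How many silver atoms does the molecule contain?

4

With n Ag atoms, P(M+2)/P(M) = C(n,1)·p^(n−1)q / p^n = n·q/p = n · 0.4816/0.5184.
n = 3.716 × 0.5184/0.4816 = 4.00 ≈ 4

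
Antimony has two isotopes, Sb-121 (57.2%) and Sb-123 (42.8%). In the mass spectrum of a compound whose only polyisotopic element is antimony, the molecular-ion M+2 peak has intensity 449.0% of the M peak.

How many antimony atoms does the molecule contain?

6

With n Sb atoms, P(M+2)/P(M) = C(n,1)·p^(n−1)q / p^n = n·q/p = n · 0.428/0.572.
n = 4.490 × 0.572/0.428 = 6.00 ≈ 6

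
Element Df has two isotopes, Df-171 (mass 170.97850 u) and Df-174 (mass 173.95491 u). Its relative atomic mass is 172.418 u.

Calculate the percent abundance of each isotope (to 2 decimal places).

Writing the weighted mean with unknown fraction x of Df-171:
170.97850·x + 173.95491·(1 − x) = 172.418
(170.97850 − 173.95491)·x = 172.418 − 173.95491
x = -1.53691 / -2.97641 = 0.51636 → 51.64% Df-171, 48.36% Df-174.

Df-171: 51.64%, Df-174: 48.36%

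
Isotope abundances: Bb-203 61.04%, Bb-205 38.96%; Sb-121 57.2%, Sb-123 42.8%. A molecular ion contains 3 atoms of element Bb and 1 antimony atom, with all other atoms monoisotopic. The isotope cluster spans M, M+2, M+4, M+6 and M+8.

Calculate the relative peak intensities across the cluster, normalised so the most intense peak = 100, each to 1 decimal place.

37.6 : 100.0 : 99.7 : 44.1 : 7.3

Element Bb pattern (n=3): 0.22742781 : 0.43548104 : 0.27795448 : 0.05913667
Antimony pattern (n=1): 0.5720 : 0.4280
Convolve the two distributions (both contribute in 2-u steps):
  M: 0.22742781×0.5720 = 0.130089
  M+2: 0.22742781×0.4280 + 0.43548104×0.5720 = 0.346434
  M+4: 0.43548104×0.4280 + 0.27795448×0.5720 = 0.345376
  M+6: 0.27795448×0.4280 + 0.05913667×0.5720 = 0.152791
  M+8: 0.05913667×0.4280 = 0.025310
Scale to base peak (0.346434) = 100: 37.6 : 100.0 : 99.7 : 44.1 : 7.3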